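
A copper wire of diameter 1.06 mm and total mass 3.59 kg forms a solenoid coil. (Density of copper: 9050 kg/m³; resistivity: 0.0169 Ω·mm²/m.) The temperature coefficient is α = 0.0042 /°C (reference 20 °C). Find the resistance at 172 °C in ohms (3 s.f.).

14.1 Ω

ρ = 0.0169 Ω·mm²/m = 1.69×10^-8 Ω·m
A = π(d/2)² = π(5.3000e-04 m)² = 8.8247e-07 m²
L = m/(density·A) = 3.59/(9050×8.8247e-07) = 449.5 m
R = ρL/A = (1.69×10^-8)(449.5)/(8.8247e-07) = 8.609 Ω
R(172 °C) = 8.609 × (1 + 0.0042×152) = 14.1 Ω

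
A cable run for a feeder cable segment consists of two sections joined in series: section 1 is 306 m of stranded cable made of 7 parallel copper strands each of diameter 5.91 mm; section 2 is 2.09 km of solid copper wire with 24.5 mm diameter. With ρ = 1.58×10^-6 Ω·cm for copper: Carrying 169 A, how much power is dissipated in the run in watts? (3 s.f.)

ρ = 1.58×10^-6 Ω·cm = 1.58×10^-8 Ω·m
Section 1: A_strand = π(2.9550e-03)² = 2.743e-05 m²; R₁ = ρL/(N·A_s) = (1.58×10^-8)(306)/(7×2.743e-05) = 0.02518 Ω
Section 2: A = π(d/2)² = π(1.2250e-02 m)² = 4.714e-04 m²
R₂ = (1.58×10^-8)(2090)/(4.714e-04) = 0.07005 Ω
R = R₁ + R₂ = 0.09522 Ω
P = I²R = (169)² × 0.09522 = 2720 W

2720 W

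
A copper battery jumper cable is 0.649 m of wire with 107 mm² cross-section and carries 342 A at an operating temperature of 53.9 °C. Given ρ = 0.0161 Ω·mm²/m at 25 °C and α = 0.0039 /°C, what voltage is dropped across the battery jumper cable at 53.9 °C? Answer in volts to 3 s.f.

ρ = 0.0161 Ω·mm²/m = 1.61×10^-8 Ω·m
A = 107 mm² = 1.070e-04 m²
R₍25₎ = ρL/A = (1.61×10^-8)(0.649)/(1.070e-04) = 9.765×10^-5 Ω
R₍53.9₎ = R₍25₎(1 + αΔT) = 9.765×10^-5 × (1 + 0.0039×28.9) = 1.087×10^-4 Ω
V = IR = 342 × 1.087×10^-4 = 0.0372 V

0.0372 V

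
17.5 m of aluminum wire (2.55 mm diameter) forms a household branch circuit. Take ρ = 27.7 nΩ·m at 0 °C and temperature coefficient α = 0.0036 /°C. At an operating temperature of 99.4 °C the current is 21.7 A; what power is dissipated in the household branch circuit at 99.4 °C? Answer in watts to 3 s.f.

ρ = 27.7 nΩ·m = 2.77×10^-8 Ω·m
A = π(d/2)² = π(1.2750e-03 m)² = 5.107e-06 m²
R₍0₎ = ρL/A = (2.77×10^-8)(17.5)/(5.107e-06) = 0.09492 Ω
R₍99.4₎ = R₍0₎(1 + αΔT) = 0.09492 × (1 + 0.0036×99.4) = 0.1289 Ω
P = I²R = (21.7)² × 0.1289 = 60.7 W

60.7 W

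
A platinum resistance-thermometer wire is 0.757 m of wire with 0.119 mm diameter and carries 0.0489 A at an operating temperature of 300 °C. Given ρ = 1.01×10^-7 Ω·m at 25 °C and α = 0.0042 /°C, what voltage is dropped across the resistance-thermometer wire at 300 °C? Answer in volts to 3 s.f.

0.724 V

A = π(d/2)² = π(5.9500e-05 m)² = 1.112e-08 m²
R₍25₎ = ρL/A = (1.01×10^-7)(0.757)/(1.112e-08) = 6.874 Ω
R₍300₎ = R₍25₎(1 + αΔT) = 6.874 × (1 + 0.0042×275) = 14.81 Ω
V = IR = 0.0489 × 14.81 = 0.724 V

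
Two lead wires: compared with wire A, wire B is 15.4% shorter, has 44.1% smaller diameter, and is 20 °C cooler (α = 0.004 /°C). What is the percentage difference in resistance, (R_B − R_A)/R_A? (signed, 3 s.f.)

149%

R ∝ ρL/d² with ρ ∝ (1+αΔT), so R_B/R_A = (1 − 15.4/100) × (1 − 44.1/100)⁻² × (1 − 0.004×20)
= 0.846 × 3.2 × 0.92 = 2.491
(R_B − R_A)/R_A = 2.491 − 1 = 149%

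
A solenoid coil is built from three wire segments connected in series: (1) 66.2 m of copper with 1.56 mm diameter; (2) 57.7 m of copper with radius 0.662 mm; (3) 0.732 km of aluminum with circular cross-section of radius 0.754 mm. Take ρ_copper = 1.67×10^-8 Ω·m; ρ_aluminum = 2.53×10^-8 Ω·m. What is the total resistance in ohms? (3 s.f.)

Seg 1: A = π(d/2)² = π(7.8000e-04 m)² = 1.911e-06 m²
R_1 = (1.67×10^-8)(66.2)/(1.911e-06) = 0.5784 Ω
Seg 2: A = πr² = π(6.6200e-04 m)² = 1.377e-06 m²
R_2 = (1.67×10^-8)(57.7)/(1.377e-06) = 0.6999 Ω
Seg 3: A = πr² = π(7.5400e-04 m)² = 1.786e-06 m²
R_3 = (2.53×10^-8)(732)/(1.786e-06) = 10.37 Ω
R_total = R_1 + R_2 + R_3 = 11.6 Ω

11.6 Ω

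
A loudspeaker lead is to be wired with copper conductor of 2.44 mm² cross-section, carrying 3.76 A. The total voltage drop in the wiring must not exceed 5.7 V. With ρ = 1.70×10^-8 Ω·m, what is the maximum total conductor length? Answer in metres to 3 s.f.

218 m

A = 2.44 mm² = 2.440e-06 m²
L_max = V_max·A/(1·ρI) = (5.7)(2.440e-06)/(1.70×10^-8×3.76) = 218 m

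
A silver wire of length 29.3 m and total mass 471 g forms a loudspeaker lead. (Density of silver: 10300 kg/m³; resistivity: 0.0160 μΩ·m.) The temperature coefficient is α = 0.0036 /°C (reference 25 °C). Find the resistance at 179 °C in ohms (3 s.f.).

ρ = 0.0160 μΩ·m = 1.60×10^-8 Ω·m
A = m/(density·L) = 0.471/(10300×29.3) = 1.5607e-06 m²
R = ρL/A = (1.60×10^-8)(29.3)/(1.5607e-06) = 0.3004 Ω
R(179 °C) = 0.3004 × (1 + 0.0036×154) = 0.467 Ω

0.467 Ω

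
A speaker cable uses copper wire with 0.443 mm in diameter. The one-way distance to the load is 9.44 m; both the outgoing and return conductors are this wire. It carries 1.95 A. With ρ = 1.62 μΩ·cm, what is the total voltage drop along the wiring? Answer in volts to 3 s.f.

ρ = 1.62 μΩ·cm = 1.62×10^-8 Ω·m
A = π(d/2)² = π(2.2150e-04 m)² = 1.541e-07 m²
Total conductor length (both ways) L = 2 × 9.44 = 18.88 m
R = ρL/A = (1.62×10^-8)(18.88)/(1.541e-07) = 1.984 Ω
V = IR = 1.95 × 1.984 = 3.87 V

3.87 V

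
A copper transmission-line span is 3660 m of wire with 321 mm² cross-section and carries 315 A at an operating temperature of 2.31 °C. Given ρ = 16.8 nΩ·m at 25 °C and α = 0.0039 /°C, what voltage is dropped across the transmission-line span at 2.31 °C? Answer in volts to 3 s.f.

ρ = 16.8 nΩ·m = 1.68×10^-8 Ω·m
A = 321 mm² = 3.210e-04 m²
R₍25₎ = ρL/A = (1.68×10^-8)(3660)/(3.210e-04) = 0.1916 Ω
R₍2.31₎ = R₍25₎(1 + αΔT) = 0.1916 × (1 + 0.0039×-22.7) = 0.1746 Ω
V = IR = 315 × 0.1746 = 55.0 V

55.0 V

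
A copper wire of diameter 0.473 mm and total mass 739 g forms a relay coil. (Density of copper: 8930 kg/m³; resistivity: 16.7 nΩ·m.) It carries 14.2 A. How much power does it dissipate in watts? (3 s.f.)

ρ = 16.7 nΩ·m = 1.67×10^-8 Ω·m
A = π(d/2)² = π(2.3650e-04 m)² = 1.7572e-07 m²
L = m/(density·A) = 0.739/(8930×1.7572e-07) = 471 m
R = ρL/A = (1.67×10^-8)(471)/(1.7572e-07) = 44.76 Ω
P = I²R = (14.2)² × 44.76 = 9030 W

9030 W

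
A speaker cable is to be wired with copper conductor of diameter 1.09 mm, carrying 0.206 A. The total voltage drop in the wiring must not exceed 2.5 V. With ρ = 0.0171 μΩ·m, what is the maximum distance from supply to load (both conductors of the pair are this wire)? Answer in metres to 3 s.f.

ρ = 0.0171 μΩ·m = 1.71×10^-8 Ω·m
A = π(d/2)² = π(5.4500e-04 m)² = 9.331e-07 m²
L_max = V_max·A/(2·ρI) = (2.5)(9.331e-07)/(2×1.71×10^-8×0.206) = 331 m

331 m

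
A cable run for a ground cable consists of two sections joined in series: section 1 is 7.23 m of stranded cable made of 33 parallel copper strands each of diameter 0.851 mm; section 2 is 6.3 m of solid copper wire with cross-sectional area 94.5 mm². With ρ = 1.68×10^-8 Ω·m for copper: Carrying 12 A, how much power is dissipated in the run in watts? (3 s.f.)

1.09 W

Section 1: A_strand = π(4.2550e-04)² = 5.688e-07 m²; R₁ = ρL/(N·A_s) = (1.68×10^-8)(7.23)/(33×5.688e-07) = 0.006471 Ω
Section 2: A = 94.5 mm² = 9.450e-05 m²
R₂ = (1.68×10^-8)(6.3)/(9.450e-05) = 0.00112 Ω
R = R₁ + R₂ = 0.007591 Ω
P = I²R = (12)² × 0.007591 = 1.09 W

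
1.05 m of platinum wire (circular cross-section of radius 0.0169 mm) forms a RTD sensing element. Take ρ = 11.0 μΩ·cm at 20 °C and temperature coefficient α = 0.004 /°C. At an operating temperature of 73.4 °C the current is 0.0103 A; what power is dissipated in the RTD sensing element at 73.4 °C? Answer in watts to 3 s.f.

ρ = 11.0 μΩ·cm = 1.10×10^-7 Ω·m
A = πr² = π(1.6900e-05 m)² = 8.973e-10 m²
R₍20₎ = ρL/A = (1.10×10^-7)(1.05)/(8.973e-10) = 128.7 Ω
R₍73.4₎ = R₍20₎(1 + αΔT) = 128.7 × (1 + 0.004×53.4) = 156.2 Ω
P = I²R = (0.0103)² × 156.2 = 0.0166 W

0.0166 W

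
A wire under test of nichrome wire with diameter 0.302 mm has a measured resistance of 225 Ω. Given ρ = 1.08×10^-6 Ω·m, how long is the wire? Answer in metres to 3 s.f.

A = π(d/2)² = π(1.5100e-04 m)² = 7.163e-08 m²
L = RA/ρ = (225)(7.163e-08)/(1.08×10^-6) = 14.9 m

14.9 m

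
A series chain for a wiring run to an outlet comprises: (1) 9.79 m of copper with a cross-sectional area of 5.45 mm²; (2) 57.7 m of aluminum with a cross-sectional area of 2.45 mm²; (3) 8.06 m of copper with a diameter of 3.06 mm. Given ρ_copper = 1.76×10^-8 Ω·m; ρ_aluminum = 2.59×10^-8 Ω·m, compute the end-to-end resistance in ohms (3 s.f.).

Seg 1: A = 5.45 mm² = 5.450e-06 m²
R_1 = (1.76×10^-8)(9.79)/(5.450e-06) = 0.03162 Ω
Seg 2: A = 2.45 mm² = 2.450e-06 m²
R_2 = (2.59×10^-8)(57.7)/(2.450e-06) = 0.61 Ω
Seg 3: A = π(d/2)² = π(1.5300e-03 m)² = 7.354e-06 m²
R_3 = (1.76×10^-8)(8.06)/(7.354e-06) = 0.01929 Ω
R_total = R_1 + R_2 + R_3 = 0.661 Ω

0.661 Ω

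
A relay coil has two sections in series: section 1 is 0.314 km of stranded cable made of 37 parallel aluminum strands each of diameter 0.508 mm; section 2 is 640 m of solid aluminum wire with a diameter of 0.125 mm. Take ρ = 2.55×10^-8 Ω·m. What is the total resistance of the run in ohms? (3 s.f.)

Section 1: A_strand = π(2.5400e-04)² = 2.027e-07 m²; R₁ = ρL/(N·A_s) = (2.55×10^-8)(314)/(37×2.027e-07) = 1.068 Ω
Section 2: A = π(d/2)² = π(6.2500e-05 m)² = 1.227e-08 m²
R₂ = (2.55×10^-8)(640)/(1.227e-08) = 1330 Ω
R = R₁ + R₂ = 1330 Ω

1330 Ω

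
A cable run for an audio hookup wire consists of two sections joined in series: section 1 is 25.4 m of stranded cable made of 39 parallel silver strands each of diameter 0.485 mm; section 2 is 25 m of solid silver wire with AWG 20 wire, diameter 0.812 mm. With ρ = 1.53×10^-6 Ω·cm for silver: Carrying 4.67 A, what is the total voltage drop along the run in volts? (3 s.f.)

3.70 V

ρ = 1.53×10^-6 Ω·cm = 1.53×10^-8 Ω·m
Section 1: A_strand = π(2.4250e-04)² = 1.847e-07 m²; R₁ = ρL/(N·A_s) = (1.53×10^-8)(25.4)/(39×1.847e-07) = 0.05394 Ω
Section 2: A = π(0.812/2 mm)² = π(4.0600e-04 m)² = 5.178e-07 m²
R₂ = (1.53×10^-8)(25)/(5.178e-07) = 0.7386 Ω
R = R₁ + R₂ = 0.7926 Ω
V = IR = 4.67 × 0.7926 = 3.70 V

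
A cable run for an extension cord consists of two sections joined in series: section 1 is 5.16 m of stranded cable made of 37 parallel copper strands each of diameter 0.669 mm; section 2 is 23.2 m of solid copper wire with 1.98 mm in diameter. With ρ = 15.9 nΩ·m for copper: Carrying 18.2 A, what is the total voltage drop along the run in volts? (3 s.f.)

ρ = 15.9 nΩ·m = 1.59×10^-8 Ω·m
Section 1: A_strand = π(3.3450e-04)² = 3.515e-07 m²; R₁ = ρL/(N·A_s) = (1.59×10^-8)(5.16)/(37×3.515e-07) = 0.006308 Ω
Section 2: A = π(d/2)² = π(9.9000e-04 m)² = 3.079e-06 m²
R₂ = (1.59×10^-8)(23.2)/(3.079e-06) = 0.1198 Ω
R = R₁ + R₂ = 0.1261 Ω
V = IR = 18.2 × 0.1261 = 2.30 V

2.30 V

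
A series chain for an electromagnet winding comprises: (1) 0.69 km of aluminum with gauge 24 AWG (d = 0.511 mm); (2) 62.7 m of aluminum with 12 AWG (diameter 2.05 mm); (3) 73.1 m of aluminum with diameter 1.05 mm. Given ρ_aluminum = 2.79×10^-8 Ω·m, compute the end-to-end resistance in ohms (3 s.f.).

96.8 Ω

Seg 1: A = π(0.511/2 mm)² = π(2.5550e-04 m)² = 2.051e-07 m²
R_1 = (2.79×10^-8)(690)/(2.051e-07) = 93.87 Ω
Seg 2: A = π(2.05/2 mm)² = π(1.0250e-03 m)² = 3.301e-06 m²
R_2 = (2.79×10^-8)(62.7)/(3.301e-06) = 0.53 Ω
Seg 3: A = π(d/2)² = π(5.2500e-04 m)² = 8.659e-07 m²
R_3 = (2.79×10^-8)(73.1)/(8.659e-07) = 2.355 Ω
R_total = R_1 + R_2 + R_3 = 96.8 Ω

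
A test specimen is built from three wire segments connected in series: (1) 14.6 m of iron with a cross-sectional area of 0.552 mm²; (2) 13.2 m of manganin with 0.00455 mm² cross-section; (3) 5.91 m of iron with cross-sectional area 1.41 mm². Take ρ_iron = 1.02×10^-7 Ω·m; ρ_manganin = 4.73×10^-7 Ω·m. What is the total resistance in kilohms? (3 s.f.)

1.38 kΩ

Seg 1: A = 0.552 mm² = 5.520e-07 m²
R_1 = (1.02×10^-7)(14.6)/(5.520e-07) = 2.698 Ω
Seg 2: A = 0.00455 mm² = 4.550e-09 m²
R_2 = (4.73×10^-7)(13.2)/(4.550e-09) = 1372 Ω
Seg 3: A = 1.41 mm² = 1.410e-06 m²
R_3 = (1.02×10^-7)(5.91)/(1.410e-06) = 0.4275 Ω
R_total = R_1 + R_2 + R_3 = 1.38 kΩ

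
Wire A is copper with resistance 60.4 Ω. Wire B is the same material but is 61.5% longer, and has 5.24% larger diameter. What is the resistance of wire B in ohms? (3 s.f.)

R ∝ L/d², so R_B/R_A = (1 + 61.5/100) × (1 + 5.24/100)⁻²
= 1.615 × 0.9029 = 1.458
R_B = 1.458 × 60.4 = 88.1 Ω

88.1 Ω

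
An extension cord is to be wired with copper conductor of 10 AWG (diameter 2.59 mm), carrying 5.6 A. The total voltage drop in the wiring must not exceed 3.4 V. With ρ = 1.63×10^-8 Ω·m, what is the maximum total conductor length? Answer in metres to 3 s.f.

A = π(2.59/2 mm)² = π(1.2950e-03 m)² = 5.269e-06 m²
L_max = V_max·A/(1·ρI) = (3.4)(5.269e-06)/(1.63×10^-8×5.6) = 196 m

196 m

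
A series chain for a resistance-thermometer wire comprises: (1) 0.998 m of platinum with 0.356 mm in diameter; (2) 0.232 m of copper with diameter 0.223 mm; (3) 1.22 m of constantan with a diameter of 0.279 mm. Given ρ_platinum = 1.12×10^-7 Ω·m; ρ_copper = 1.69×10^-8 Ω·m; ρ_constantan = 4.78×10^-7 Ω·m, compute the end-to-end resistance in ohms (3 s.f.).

Seg 1: A = π(d/2)² = π(1.7800e-04 m)² = 9.954e-08 m²
R_1 = (1.12×10^-7)(0.998)/(9.954e-08) = 1.123 Ω
Seg 2: A = π(d/2)² = π(1.1150e-04 m)² = 3.906e-08 m²
R_2 = (1.69×10^-8)(0.232)/(3.906e-08) = 0.1004 Ω
Seg 3: A = π(d/2)² = π(1.3950e-04 m)² = 6.114e-08 m²
R_3 = (4.78×10^-7)(1.22)/(6.114e-08) = 9.539 Ω
R_total = R_1 + R_2 + R_3 = 10.8 Ω

10.8 Ω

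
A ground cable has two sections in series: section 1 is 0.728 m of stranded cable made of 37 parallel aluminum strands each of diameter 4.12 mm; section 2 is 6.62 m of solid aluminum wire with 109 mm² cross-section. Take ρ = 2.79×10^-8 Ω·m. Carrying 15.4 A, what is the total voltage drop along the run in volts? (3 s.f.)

0.0267 V

Section 1: A_strand = π(2.0600e-03)² = 1.333e-05 m²; R₁ = ρL/(N·A_s) = (2.79×10^-8)(0.728)/(37×1.333e-05) = 4.118×10^-5 Ω
Section 2: A = 109 mm² = 1.090e-04 m²
R₂ = (2.79×10^-8)(6.62)/(1.090e-04) = 0.001694 Ω
R = R₁ + R₂ = 0.001736 Ω
V = IR = 15.4 × 0.001736 = 0.0267 V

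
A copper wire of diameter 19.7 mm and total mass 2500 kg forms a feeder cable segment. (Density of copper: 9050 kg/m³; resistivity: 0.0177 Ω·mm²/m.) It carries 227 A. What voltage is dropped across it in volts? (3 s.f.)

ρ = 0.0177 Ω·mm²/m = 1.77×10^-8 Ω·m
A = π(d/2)² = π(9.8500e-03 m)² = 3.0481e-04 m²
L = m/(density·A) = 2500/(9050×3.0481e-04) = 906.3 m
R = ρL/A = (1.77×10^-8)(906.3)/(3.0481e-04) = 0.05263 Ω
V = IR = 227 × 0.05263 = 11.9 V

11.9 V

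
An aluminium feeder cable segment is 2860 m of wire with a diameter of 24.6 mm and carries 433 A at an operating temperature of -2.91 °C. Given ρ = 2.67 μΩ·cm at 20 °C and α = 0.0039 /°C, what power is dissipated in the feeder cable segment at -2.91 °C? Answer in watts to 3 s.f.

27400 W

ρ = 2.67 μΩ·cm = 2.67×10^-8 Ω·m
A = π(d/2)² = π(1.2300e-02 m)² = 4.753e-04 m²
R₍20₎ = ρL/A = (2.67×10^-8)(2860)/(4.753e-04) = 0.1607 Ω
R₍-2.91₎ = R₍20₎(1 + αΔT) = 0.1607 × (1 + 0.0039×-22.9) = 0.1463 Ω
P = I²R = (433)² × 0.1463 = 27400 W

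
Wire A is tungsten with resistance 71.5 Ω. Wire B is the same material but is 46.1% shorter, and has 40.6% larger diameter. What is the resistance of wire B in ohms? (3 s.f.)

R ∝ L/d², so R_B/R_A = (1 − 46.1/100) × (1 + 40.6/100)⁻²
= 0.539 × 0.5059 = 0.2727
R_B = 0.2727 × 71.5 = 19.5 Ω

19.5 Ω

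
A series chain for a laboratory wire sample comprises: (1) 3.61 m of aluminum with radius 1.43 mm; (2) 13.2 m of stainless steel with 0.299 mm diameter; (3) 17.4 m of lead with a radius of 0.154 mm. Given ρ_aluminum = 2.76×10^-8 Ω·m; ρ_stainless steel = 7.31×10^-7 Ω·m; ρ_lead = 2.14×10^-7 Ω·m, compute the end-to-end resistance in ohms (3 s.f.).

Seg 1: A = πr² = π(1.4300e-03 m)² = 6.424e-06 m²
R_1 = (2.76×10^-8)(3.61)/(6.424e-06) = 0.01551 Ω
Seg 2: A = π(d/2)² = π(1.4950e-04 m)² = 7.022e-08 m²
R_2 = (7.31×10^-7)(13.2)/(7.022e-08) = 137.4 Ω
Seg 3: A = πr² = π(1.5400e-04 m)² = 7.451e-08 m²
R_3 = (2.14×10^-7)(17.4)/(7.451e-08) = 49.98 Ω
R_total = R_1 + R_2 + R_3 = 187 Ω

187 Ω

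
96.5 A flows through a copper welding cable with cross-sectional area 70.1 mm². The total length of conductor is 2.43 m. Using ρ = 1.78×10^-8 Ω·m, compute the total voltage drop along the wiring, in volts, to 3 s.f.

A = 70.1 mm² = 7.010e-05 m²
R = ρL/A = (1.78×10^-8)(2.43)/(7.010e-05) = 6.170×10^-4 Ω
V = IR = 96.5 × 6.170×10^-4 = 0.0595 V

0.0595 V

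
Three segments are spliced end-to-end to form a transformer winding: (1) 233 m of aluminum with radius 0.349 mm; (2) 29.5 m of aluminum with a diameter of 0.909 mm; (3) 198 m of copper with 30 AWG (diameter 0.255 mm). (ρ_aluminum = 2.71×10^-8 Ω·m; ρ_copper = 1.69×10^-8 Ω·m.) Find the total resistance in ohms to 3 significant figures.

Seg 1: A = πr² = π(3.4900e-04 m)² = 3.826e-07 m²
R_1 = (2.71×10^-8)(233)/(3.826e-07) = 16.5 Ω
Seg 2: A = π(d/2)² = π(4.5450e-04 m)² = 6.490e-07 m²
R_2 = (2.71×10^-8)(29.5)/(6.490e-07) = 1.232 Ω
Seg 3: A = π(0.255/2 mm)² = π(1.2750e-04 m)² = 5.107e-08 m²
R_3 = (1.69×10^-8)(198)/(5.107e-08) = 65.52 Ω
R_total = R_1 + R_2 + R_3 = 83.3 Ω

83.3 Ω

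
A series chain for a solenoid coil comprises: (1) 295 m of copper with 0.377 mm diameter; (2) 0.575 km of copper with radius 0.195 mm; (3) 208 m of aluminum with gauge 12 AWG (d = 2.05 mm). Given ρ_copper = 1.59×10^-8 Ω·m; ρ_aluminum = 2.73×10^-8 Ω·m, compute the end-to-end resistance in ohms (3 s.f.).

Seg 1: A = π(d/2)² = π(1.8850e-04 m)² = 1.116e-07 m²
R_1 = (1.59×10^-8)(295)/(1.116e-07) = 42.02 Ω
Seg 2: A = πr² = π(1.9500e-04 m)² = 1.195e-07 m²
R_2 = (1.59×10^-8)(575)/(1.195e-07) = 76.53 Ω
Seg 3: A = π(2.05/2 mm)² = π(1.0250e-03 m)² = 3.301e-06 m²
R_3 = (2.73×10^-8)(208)/(3.301e-06) = 1.72 Ω
R_total = R_1 + R_2 + R_3 = 120 Ω

120 Ω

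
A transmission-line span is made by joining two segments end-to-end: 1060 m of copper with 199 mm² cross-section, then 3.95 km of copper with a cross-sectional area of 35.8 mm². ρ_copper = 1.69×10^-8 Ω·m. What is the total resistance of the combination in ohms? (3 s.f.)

1.95 Ω

Segment 1: A = 199 mm² = 1.990e-04 m²
R₁ = ρL/A = (1.69×10^-8)(1060)/(1.990e-04) = 0.09002 Ω
Segment 2: A = 35.8 mm² = 3.580e-05 m²
R₂ = (1.69×10^-8)(3950)/(3.580e-05) = 1.865 Ω
R = R₁ + R₂ = 1.95 Ω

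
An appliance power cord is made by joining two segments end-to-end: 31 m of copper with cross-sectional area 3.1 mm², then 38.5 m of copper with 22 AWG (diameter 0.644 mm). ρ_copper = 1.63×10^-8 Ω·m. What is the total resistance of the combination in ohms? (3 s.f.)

Segment 1: A = 3.1 mm² = 3.100e-06 m²
R₁ = ρL/A = (1.63×10^-8)(31)/(3.100e-06) = 0.163 Ω
Segment 2: A = π(0.644/2 mm)² = π(3.2200e-04 m)² = 3.257e-07 m²
R₂ = (1.63×10^-8)(38.5)/(3.257e-07) = 1.927 Ω
R = R₁ + R₂ = 2.09 Ω

2.09 Ω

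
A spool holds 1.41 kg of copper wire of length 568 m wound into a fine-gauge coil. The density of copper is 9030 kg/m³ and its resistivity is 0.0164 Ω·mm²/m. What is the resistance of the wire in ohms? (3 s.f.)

33.9 Ω

ρ = 0.0164 Ω·mm²/m = 1.64×10^-8 Ω·m
A = m/(density·L) = 1.41/(9030×568) = 2.7491e-07 m²
R = ρL/A = (1.64×10^-8)(568)/(2.7491e-07) = 33.9 Ω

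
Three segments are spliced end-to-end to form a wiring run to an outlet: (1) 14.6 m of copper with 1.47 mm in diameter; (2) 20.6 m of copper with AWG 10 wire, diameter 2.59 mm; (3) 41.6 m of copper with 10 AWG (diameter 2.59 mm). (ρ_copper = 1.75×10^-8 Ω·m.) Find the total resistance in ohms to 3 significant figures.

Seg 1: A = π(d/2)² = π(7.3500e-04 m)² = 1.697e-06 m²
R_1 = (1.75×10^-8)(14.6)/(1.697e-06) = 0.1505 Ω
Seg 2: A = π(2.59/2 mm)² = π(1.2950e-03 m)² = 5.269e-06 m²
R_2 = (1.75×10^-8)(20.6)/(5.269e-06) = 0.06843 Ω
Seg 3: A = π(2.59/2 mm)² = π(1.2950e-03 m)² = 5.269e-06 m²
R_3 = (1.75×10^-8)(41.6)/(5.269e-06) = 0.1382 Ω
R_total = R_1 + R_2 + R_3 = 0.357 Ω

0.357 Ω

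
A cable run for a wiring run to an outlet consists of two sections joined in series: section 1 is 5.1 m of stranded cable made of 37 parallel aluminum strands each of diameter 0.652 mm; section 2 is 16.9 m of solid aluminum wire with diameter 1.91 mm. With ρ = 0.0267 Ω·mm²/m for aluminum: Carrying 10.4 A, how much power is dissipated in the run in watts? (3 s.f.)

ρ = 0.0267 Ω·mm²/m = 2.67×10^-8 Ω·m
Section 1: A_strand = π(3.2600e-04)² = 3.339e-07 m²; R₁ = ρL/(N·A_s) = (2.67×10^-8)(5.1)/(37×3.339e-07) = 0.01102 Ω
Section 2: A = π(d/2)² = π(9.5500e-04 m)² = 2.865e-06 m²
R₂ = (2.67×10^-8)(16.9)/(2.865e-06) = 0.1575 Ω
R = R₁ + R₂ = 0.1685 Ω
P = I²R = (10.4)² × 0.1685 = 18.2 W

18.2 W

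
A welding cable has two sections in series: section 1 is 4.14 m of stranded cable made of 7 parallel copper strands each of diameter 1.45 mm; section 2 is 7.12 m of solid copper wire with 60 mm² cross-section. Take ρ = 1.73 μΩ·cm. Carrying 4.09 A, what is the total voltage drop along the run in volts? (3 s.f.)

0.0337 V

ρ = 1.73 μΩ·cm = 1.73×10^-8 Ω·m
Section 1: A_strand = π(7.2500e-04)² = 1.651e-06 m²; R₁ = ρL/(N·A_s) = (1.73×10^-8)(4.14)/(7×1.651e-06) = 0.006196 Ω
Section 2: A = 60 mm² = 6.000e-05 m²
R₂ = (1.73×10^-8)(7.12)/(6.000e-05) = 0.002053 Ω
R = R₁ + R₂ = 0.008249 Ω
V = IR = 4.09 × 0.008249 = 0.0337 V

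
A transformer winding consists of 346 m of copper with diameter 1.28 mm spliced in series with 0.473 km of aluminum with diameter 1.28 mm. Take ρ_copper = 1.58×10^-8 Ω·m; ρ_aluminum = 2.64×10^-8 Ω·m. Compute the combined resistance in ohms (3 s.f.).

14.0 Ω

Segment 1: A = π(d/2)² = π(6.4000e-04 m)² = 1.287e-06 m²
R₁ = ρL/A = (1.58×10^-8)(346)/(1.287e-06) = 4.248 Ω
R₂ = (2.64×10^-8)(473)/(1.287e-06) = 9.704 Ω
R = R₁ + R₂ = 14.0 Ω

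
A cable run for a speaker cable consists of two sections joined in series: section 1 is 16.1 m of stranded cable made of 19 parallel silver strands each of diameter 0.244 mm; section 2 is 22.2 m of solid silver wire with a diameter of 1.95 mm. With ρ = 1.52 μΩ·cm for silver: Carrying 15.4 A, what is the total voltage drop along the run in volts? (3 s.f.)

5.98 V

ρ = 1.52 μΩ·cm = 1.52×10^-8 Ω·m
Section 1: A_strand = π(1.2200e-04)² = 4.676e-08 m²; R₁ = ρL/(N·A_s) = (1.52×10^-8)(16.1)/(19×4.676e-08) = 0.2755 Ω
Section 2: A = π(d/2)² = π(9.7500e-04 m)² = 2.986e-06 m²
R₂ = (1.52×10^-8)(22.2)/(2.986e-06) = 0.113 Ω
R = R₁ + R₂ = 0.3884 Ω
V = IR = 15.4 × 0.3884 = 5.98 V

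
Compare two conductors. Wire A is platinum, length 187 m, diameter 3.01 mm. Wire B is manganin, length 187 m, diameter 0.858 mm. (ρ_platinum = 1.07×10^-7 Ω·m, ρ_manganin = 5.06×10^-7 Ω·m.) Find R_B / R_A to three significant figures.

58.2

R ∝ ρL/d², so R_B/R_A = (ρ_B/ρ_A) × (d_A/d_B)²
= (5.06×10^-7/1.07×10^-7) × (3.01/0.858)² = 58.2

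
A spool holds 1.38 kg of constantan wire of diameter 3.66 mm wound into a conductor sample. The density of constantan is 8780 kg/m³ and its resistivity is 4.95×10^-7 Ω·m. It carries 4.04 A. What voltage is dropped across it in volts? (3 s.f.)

2.84 V

A = π(d/2)² = π(1.8300e-03 m)² = 1.0521e-05 m²
L = m/(density·A) = 1.38/(8780×1.0521e-05) = 14.94 m
R = ρL/A = (4.95×10^-7)(14.94)/(1.0521e-05) = 0.7029 Ω
V = IR = 4.04 × 0.7029 = 2.84 V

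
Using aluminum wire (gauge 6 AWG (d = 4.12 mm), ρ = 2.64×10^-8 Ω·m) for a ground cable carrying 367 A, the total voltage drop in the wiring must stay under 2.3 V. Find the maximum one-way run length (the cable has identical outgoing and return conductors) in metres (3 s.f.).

1.58 m

A = π(4.12/2 mm)² = π(2.0600e-03 m)² = 1.333e-05 m²
L_max = V_max·A/(2·ρI) = (2.3)(1.333e-05)/(2×2.64×10^-8×367) = 1.58 m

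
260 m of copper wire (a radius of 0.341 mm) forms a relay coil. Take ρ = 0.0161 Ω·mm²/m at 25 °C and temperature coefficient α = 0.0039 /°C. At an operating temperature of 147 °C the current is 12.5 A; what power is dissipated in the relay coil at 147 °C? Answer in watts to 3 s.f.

ρ = 0.0161 Ω·mm²/m = 1.61×10^-8 Ω·m
A = πr² = π(3.4100e-04 m)² = 3.653e-07 m²
R₍25₎ = ρL/A = (1.61×10^-8)(260)/(3.653e-07) = 11.46 Ω
R₍147₎ = R₍25₎(1 + αΔT) = 11.46 × (1 + 0.0039×122) = 16.91 Ω
P = I²R = (12.5)² × 16.91 = 2640 W

2640 W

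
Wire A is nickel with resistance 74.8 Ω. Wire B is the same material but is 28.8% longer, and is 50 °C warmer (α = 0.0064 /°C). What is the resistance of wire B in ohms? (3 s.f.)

127 Ω

R ∝ ρL/d² with ρ ∝ (1+αΔT), so R_B/R_A = (1 + 28.8/100) × (1 + 0.0064×50)
= 1.288 × 1.32 = 1.7
R_B = 1.7 × 74.8 = 127 Ω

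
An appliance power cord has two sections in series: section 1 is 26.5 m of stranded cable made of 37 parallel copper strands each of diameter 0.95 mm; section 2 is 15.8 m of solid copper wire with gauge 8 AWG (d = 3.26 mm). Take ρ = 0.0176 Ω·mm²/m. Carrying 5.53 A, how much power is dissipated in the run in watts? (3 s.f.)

ρ = 0.0176 Ω·mm²/m = 1.76×10^-8 Ω·m
Section 1: A_strand = π(4.7500e-04)² = 7.088e-07 m²; R₁ = ρL/(N·A_s) = (1.76×10^-8)(26.5)/(37×7.088e-07) = 0.01778 Ω
Section 2: A = π(3.26/2 mm)² = π(1.6300e-03 m)² = 8.347e-06 m²
R₂ = (1.76×10^-8)(15.8)/(8.347e-06) = 0.03332 Ω
R = R₁ + R₂ = 0.0511 Ω
P = I²R = (5.53)² × 0.0511 = 1.56 W

1.56 W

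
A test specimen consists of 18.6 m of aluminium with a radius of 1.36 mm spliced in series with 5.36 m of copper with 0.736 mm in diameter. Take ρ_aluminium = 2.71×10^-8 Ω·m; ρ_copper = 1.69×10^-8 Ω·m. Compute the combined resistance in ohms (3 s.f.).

0.300 Ω

Segment 1: A = πr² = π(1.3600e-03 m)² = 5.811e-06 m²
R₁ = ρL/A = (2.71×10^-8)(18.6)/(5.811e-06) = 0.08675 Ω
Segment 2: A = π(d/2)² = π(3.6800e-04 m)² = 4.254e-07 m²
R₂ = (1.69×10^-8)(5.36)/(4.254e-07) = 0.2129 Ω
R = R₁ + R₂ = 0.300 Ω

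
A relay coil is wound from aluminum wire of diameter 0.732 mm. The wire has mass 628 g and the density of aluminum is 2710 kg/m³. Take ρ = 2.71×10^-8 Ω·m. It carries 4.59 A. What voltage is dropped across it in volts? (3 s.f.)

A = π(d/2)² = π(3.6600e-04 m)² = 4.2084e-07 m²
L = m/(density·A) = 0.628/(2710×4.2084e-07) = 550.7 m
R = ρL/A = (2.71×10^-8)(550.7)/(4.2084e-07) = 35.46 Ω
V = IR = 4.59 × 35.46 = 163 V

163 V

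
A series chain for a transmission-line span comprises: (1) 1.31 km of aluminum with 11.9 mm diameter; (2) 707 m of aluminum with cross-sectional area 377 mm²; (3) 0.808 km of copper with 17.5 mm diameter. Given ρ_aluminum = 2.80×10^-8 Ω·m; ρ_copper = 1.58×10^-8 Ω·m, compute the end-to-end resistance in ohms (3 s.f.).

0.435 Ω

Seg 1: A = π(d/2)² = π(5.9500e-03 m)² = 1.112e-04 m²
R_1 = (2.80×10^-8)(1310)/(1.112e-04) = 0.3298 Ω
Seg 2: A = 377 mm² = 3.770e-04 m²
R_2 = (2.80×10^-8)(707)/(3.770e-04) = 0.05251 Ω
Seg 3: A = π(d/2)² = π(8.7500e-03 m)² = 2.405e-04 m²
R_3 = (1.58×10^-8)(808)/(2.405e-04) = 0.05308 Ω
R_total = R_1 + R_2 + R_3 = 0.435 Ω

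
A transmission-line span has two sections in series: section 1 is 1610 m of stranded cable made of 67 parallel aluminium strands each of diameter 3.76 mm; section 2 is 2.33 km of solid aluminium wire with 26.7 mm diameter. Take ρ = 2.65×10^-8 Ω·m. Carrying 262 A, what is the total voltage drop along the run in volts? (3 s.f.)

Section 1: A_strand = π(1.8800e-03)² = 1.110e-05 m²; R₁ = ρL/(N·A_s) = (2.65×10^-8)(1610)/(67×1.110e-05) = 0.05735 Ω
Section 2: A = π(d/2)² = π(1.3350e-02 m)² = 5.599e-04 m²
R₂ = (2.65×10^-8)(2330)/(5.599e-04) = 0.1103 Ω
R = R₁ + R₂ = 0.1676 Ω
V = IR = 262 × 0.1676 = 43.9 V

43.9 V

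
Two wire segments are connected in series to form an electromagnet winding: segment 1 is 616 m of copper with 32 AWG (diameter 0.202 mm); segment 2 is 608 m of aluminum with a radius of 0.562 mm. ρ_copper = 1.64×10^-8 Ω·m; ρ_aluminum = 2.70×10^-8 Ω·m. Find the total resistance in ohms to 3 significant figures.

332 Ω

Segment 1: A = π(0.202/2 mm)² = π(1.0100e-04 m)² = 3.205e-08 m²
R₁ = ρL/A = (1.64×10^-8)(616)/(3.205e-08) = 315.2 Ω
Segment 2: A = πr² = π(5.6200e-04 m)² = 9.923e-07 m²
R₂ = (2.70×10^-8)(608)/(9.923e-07) = 16.54 Ω
R = R₁ + R₂ = 332 Ω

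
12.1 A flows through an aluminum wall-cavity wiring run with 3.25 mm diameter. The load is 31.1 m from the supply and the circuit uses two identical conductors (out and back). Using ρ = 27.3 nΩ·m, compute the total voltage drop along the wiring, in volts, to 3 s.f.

ρ = 27.3 nΩ·m = 2.73×10^-8 Ω·m
A = π(d/2)² = π(1.6250e-03 m)² = 8.296e-06 m²
Total conductor length (both ways) L = 2 × 31.1 = 62.2 m
R = ρL/A = (2.73×10^-8)(62.2)/(8.296e-06) = 0.2047 Ω
V = IR = 12.1 × 0.2047 = 2.48 V

2.48 V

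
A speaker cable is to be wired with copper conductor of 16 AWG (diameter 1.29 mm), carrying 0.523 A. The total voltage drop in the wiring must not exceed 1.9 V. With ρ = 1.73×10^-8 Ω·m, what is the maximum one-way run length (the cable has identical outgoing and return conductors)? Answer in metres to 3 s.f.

137 m

A = π(1.29/2 mm)² = π(6.4500e-04 m)² = 1.307e-06 m²
L_max = V_max·A/(2·ρI) = (1.9)(1.307e-06)/(2×1.73×10^-8×0.523) = 137 m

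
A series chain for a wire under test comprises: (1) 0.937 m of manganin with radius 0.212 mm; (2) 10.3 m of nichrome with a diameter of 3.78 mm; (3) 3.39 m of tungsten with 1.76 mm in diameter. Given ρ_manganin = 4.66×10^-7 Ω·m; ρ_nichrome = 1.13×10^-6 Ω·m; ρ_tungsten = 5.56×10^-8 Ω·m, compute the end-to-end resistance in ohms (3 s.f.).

4.21 Ω

Seg 1: A = πr² = π(2.1200e-04 m)² = 1.412e-07 m²
R_1 = (4.66×10^-7)(0.937)/(1.412e-07) = 3.092 Ω
Seg 2: A = π(d/2)² = π(1.8900e-03 m)² = 1.122e-05 m²
R_2 = (1.13×10^-6)(10.3)/(1.122e-05) = 1.037 Ω
Seg 3: A = π(d/2)² = π(8.8000e-04 m)² = 2.433e-06 m²
R_3 = (5.56×10^-8)(3.39)/(2.433e-06) = 0.07747 Ω
R_total = R_1 + R_2 + R_3 = 4.21 Ω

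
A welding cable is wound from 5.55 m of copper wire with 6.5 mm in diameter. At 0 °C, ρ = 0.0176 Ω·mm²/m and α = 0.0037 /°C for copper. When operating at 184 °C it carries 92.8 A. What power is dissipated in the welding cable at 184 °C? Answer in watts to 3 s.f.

42.6 W

ρ = 0.0176 Ω·mm²/m = 1.76×10^-8 Ω·m
A = π(d/2)² = π(3.2500e-03 m)² = 3.318e-05 m²
R₍0₎ = ρL/A = (1.76×10^-8)(5.55)/(3.318e-05) = 0.002944 Ω
R₍184₎ = R₍0₎(1 + αΔT) = 0.002944 × (1 + 0.0037×184) = 0.004948 Ω
P = I²R = (92.8)² × 0.004948 = 42.6 W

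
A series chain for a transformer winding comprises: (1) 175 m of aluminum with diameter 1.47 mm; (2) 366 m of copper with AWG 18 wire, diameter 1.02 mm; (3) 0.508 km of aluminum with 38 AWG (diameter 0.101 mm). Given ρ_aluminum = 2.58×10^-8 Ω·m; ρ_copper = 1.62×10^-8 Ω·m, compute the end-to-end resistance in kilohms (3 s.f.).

Seg 1: A = π(d/2)² = π(7.3500e-04 m)² = 1.697e-06 m²
R_1 = (2.58×10^-8)(175)/(1.697e-06) = 2.66 Ω
Seg 2: A = π(1.02/2 mm)² = π(5.1000e-04 m)² = 8.171e-07 m²
R_2 = (1.62×10^-8)(366)/(8.171e-07) = 7.256 Ω
Seg 3: A = π(0.101/2 mm)² = π(5.0500e-05 m)² = 8.012e-09 m²
R_3 = (2.58×10^-8)(508)/(8.012e-09) = 1636 Ω
R_total = R_1 + R_2 + R_3 = 1.65 kΩ

1.65 kΩ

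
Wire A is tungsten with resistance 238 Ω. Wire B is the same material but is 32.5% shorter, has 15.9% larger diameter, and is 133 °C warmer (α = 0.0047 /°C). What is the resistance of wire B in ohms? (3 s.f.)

R ∝ ρL/d² with ρ ∝ (1+αΔT), so R_B/R_A = (1 − 32.5/100) × (1 + 15.9/100)⁻² × (1 + 0.0047×133)
= 0.675 × 0.7444 × 1.625 = 0.8166
R_B = 0.8166 × 238 = 194 Ω

194 Ω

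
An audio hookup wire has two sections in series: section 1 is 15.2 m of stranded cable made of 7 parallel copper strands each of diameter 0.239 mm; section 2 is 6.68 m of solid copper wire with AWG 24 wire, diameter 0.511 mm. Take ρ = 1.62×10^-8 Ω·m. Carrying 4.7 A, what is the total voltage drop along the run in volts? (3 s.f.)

Section 1: A_strand = π(1.1950e-04)² = 4.486e-08 m²; R₁ = ρL/(N·A_s) = (1.62×10^-8)(15.2)/(7×4.486e-08) = 0.7841 Ω
Section 2: A = π(0.511/2 mm)² = π(2.5550e-04 m)² = 2.051e-07 m²
R₂ = (1.62×10^-8)(6.68)/(2.051e-07) = 0.5277 Ω
R = R₁ + R₂ = 1.312 Ω
V = IR = 4.7 × 1.312 = 6.17 V

6.17 V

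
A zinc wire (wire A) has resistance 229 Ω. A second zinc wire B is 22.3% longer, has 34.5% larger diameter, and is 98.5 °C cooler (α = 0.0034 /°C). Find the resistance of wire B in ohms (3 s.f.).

103 Ω

R ∝ ρL/d² with ρ ∝ (1+αΔT), so R_B/R_A = (1 + 22.3/100) × (1 + 34.5/100)⁻² × (1 − 0.0034×98.5)
= 1.223 × 0.5528 × 0.6651 = 0.4496
R_B = 0.4496 × 229 = 103 Ω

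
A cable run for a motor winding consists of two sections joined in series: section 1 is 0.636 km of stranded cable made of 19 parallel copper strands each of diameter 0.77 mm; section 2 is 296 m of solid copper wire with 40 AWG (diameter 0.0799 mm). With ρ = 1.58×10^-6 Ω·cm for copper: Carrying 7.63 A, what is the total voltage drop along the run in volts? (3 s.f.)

7130 V

ρ = 1.58×10^-6 Ω·cm = 1.58×10^-8 Ω·m
Section 1: A_strand = π(3.8500e-04)² = 4.657e-07 m²; R₁ = ρL/(N·A_s) = (1.58×10^-8)(636)/(19×4.657e-07) = 1.136 Ω
Section 2: A = π(0.0799/2 mm)² = π(3.9950e-05 m)² = 5.014e-09 m²
R₂ = (1.58×10^-8)(296)/(5.014e-09) = 932.8 Ω
R = R₁ + R₂ = 933.9 Ω
V = IR = 7.63 × 933.9 = 7130 V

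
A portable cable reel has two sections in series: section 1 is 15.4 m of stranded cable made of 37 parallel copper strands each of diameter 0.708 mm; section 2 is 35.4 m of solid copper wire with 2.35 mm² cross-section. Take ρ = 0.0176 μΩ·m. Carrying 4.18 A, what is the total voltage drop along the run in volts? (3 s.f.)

1.19 V

ρ = 0.0176 μΩ·m = 1.76×10^-8 Ω·m
Section 1: A_strand = π(3.5400e-04)² = 3.937e-07 m²; R₁ = ρL/(N·A_s) = (1.76×10^-8)(15.4)/(37×3.937e-07) = 0.01861 Ω
Section 2: A = 2.35 mm² = 2.350e-06 m²
R₂ = (1.76×10^-8)(35.4)/(2.350e-06) = 0.2651 Ω
R = R₁ + R₂ = 0.2837 Ω
V = IR = 4.18 × 0.2837 = 1.19 V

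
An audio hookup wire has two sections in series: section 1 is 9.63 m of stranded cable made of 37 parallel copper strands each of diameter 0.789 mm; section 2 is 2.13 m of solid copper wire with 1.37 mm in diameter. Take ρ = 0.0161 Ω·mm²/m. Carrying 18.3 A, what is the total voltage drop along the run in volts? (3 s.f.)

0.583 V

ρ = 0.0161 Ω·mm²/m = 1.61×10^-8 Ω·m
Section 1: A_strand = π(3.9450e-04)² = 4.889e-07 m²; R₁ = ρL/(N·A_s) = (1.61×10^-8)(9.63)/(37×4.889e-07) = 0.008571 Ω
Section 2: A = π(d/2)² = π(6.8500e-04 m)² = 1.474e-06 m²
R₂ = (1.61×10^-8)(2.13)/(1.474e-06) = 0.02326 Ω
R = R₁ + R₂ = 0.03183 Ω
V = IR = 18.3 × 0.03183 = 0.583 V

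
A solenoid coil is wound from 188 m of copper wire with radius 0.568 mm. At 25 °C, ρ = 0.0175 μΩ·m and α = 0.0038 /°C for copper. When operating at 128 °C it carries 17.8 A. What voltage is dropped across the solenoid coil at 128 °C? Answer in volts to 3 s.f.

80.4 V

ρ = 0.0175 μΩ·m = 1.75×10^-8 Ω·m
A = πr² = π(5.6800e-04 m)² = 1.014e-06 m²
R₍25₎ = ρL/A = (1.75×10^-8)(188)/(1.014e-06) = 3.246 Ω
R₍128₎ = R₍25₎(1 + αΔT) = 3.246 × (1 + 0.0038×103) = 4.516 Ω
V = IR = 17.8 × 4.516 = 80.4 V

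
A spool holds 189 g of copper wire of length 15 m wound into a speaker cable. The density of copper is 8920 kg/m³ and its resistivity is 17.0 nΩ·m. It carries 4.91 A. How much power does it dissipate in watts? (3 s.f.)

4.35 W

ρ = 17.0 nΩ·m = 1.70×10^-8 Ω·m
A = m/(density·L) = 0.189/(8920×15) = 1.4126e-06 m²
R = ρL/A = (1.70×10^-8)(15)/(1.4126e-06) = 0.1805 Ω
P = I²R = (4.91)² × 0.1805 = 4.35 W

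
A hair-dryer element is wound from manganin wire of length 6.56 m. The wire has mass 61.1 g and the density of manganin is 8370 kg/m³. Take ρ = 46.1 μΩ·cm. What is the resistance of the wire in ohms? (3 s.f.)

ρ = 46.1 μΩ·cm = 4.61×10^-7 Ω·m
A = m/(density·L) = 0.0611/(8370×6.56) = 1.1128e-06 m²
R = ρL/A = (4.61×10^-7)(6.56)/(1.1128e-06) = 2.72 Ω

2.72 Ω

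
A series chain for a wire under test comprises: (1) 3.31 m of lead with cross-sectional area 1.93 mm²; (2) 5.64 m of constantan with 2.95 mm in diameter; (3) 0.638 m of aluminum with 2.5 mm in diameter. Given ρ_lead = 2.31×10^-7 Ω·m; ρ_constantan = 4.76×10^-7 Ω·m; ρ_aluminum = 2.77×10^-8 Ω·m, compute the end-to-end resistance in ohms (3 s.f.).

Seg 1: A = 1.93 mm² = 1.930e-06 m²
R_1 = (2.31×10^-7)(3.31)/(1.930e-06) = 0.3962 Ω
Seg 2: A = π(d/2)² = π(1.4750e-03 m)² = 6.835e-06 m²
R_2 = (4.76×10^-7)(5.64)/(6.835e-06) = 0.3928 Ω
Seg 3: A = π(d/2)² = π(1.2500e-03 m)² = 4.909e-06 m²
R_3 = (2.77×10^-8)(0.638)/(4.909e-06) = 0.0036 Ω
R_total = R_1 + R_2 + R_3 = 0.793 Ω

0.793 Ω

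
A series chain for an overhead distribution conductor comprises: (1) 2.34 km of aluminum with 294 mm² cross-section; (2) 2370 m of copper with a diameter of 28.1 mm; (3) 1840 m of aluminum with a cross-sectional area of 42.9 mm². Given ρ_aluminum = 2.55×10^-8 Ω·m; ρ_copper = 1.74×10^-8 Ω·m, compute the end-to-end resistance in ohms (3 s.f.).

Seg 1: A = 294 mm² = 2.940e-04 m²
R_1 = (2.55×10^-8)(2340)/(2.940e-04) = 0.203 Ω
Seg 2: A = π(d/2)² = π(1.4050e-02 m)² = 6.202e-04 m²
R_2 = (1.74×10^-8)(2370)/(6.202e-04) = 0.0665 Ω
Seg 3: A = 42.9 mm² = 4.290e-05 m²
R_3 = (2.55×10^-8)(1840)/(4.290e-05) = 1.094 Ω
R_total = R_1 + R_2 + R_3 = 1.36 Ω

1.36 Ω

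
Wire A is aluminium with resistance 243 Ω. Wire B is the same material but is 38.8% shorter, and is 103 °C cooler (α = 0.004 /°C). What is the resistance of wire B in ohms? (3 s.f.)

R ∝ ρL/d² with ρ ∝ (1+αΔT), so R_B/R_A = (1 − 38.8/100) × (1 − 0.004×103)
= 0.612 × 0.588 = 0.3599
R_B = 0.3599 × 243 = 87.4 Ω

87.4 Ω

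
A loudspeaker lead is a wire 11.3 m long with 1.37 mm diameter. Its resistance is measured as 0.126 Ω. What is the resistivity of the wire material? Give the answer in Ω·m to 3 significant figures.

1.64×10^-8 Ω·m

A = π(d/2)² = π(6.8500e-04 m)² = 1.474e-06 m²
ρ = RA/L = (0.126)(1.474e-06)/(11.3) = 1.64×10^-8 Ω·m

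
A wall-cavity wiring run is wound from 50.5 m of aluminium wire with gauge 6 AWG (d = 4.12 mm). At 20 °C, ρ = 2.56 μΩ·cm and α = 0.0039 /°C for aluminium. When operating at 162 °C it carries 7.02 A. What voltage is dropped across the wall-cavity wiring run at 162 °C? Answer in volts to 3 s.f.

1.06 V

ρ = 2.56 μΩ·cm = 2.56×10^-8 Ω·m
A = π(4.12/2 mm)² = π(2.0600e-03 m)² = 1.333e-05 m²
R₍20₎ = ρL/A = (2.56×10^-8)(50.5)/(1.333e-05) = 0.09697 Ω
R₍162₎ = R₍20₎(1 + αΔT) = 0.09697 × (1 + 0.0039×142) = 0.1507 Ω
V = IR = 7.02 × 0.1507 = 1.06 V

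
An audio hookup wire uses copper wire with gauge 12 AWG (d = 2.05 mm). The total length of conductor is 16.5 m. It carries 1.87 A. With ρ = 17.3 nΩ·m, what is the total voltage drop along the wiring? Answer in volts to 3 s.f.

ρ = 17.3 nΩ·m = 1.73×10^-8 Ω·m
A = π(2.05/2 mm)² = π(1.0250e-03 m)² = 3.301e-06 m²
R = ρL/A = (1.73×10^-8)(16.5)/(3.301e-06) = 0.08648 Ω
V = IR = 1.87 × 0.08648 = 0.162 V

0.162 V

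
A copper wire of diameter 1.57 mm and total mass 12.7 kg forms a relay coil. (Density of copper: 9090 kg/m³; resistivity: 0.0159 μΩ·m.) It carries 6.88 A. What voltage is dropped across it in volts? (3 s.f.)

ρ = 0.0159 μΩ·m = 1.59×10^-8 Ω·m
A = π(d/2)² = π(7.8500e-04 m)² = 1.9359e-06 m²
L = m/(density·A) = 12.7/(9090×1.9359e-06) = 721.7 m
R = ρL/A = (1.59×10^-8)(721.7)/(1.9359e-06) = 5.927 Ω
V = IR = 6.88 × 5.927 = 40.8 V

40.8 V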